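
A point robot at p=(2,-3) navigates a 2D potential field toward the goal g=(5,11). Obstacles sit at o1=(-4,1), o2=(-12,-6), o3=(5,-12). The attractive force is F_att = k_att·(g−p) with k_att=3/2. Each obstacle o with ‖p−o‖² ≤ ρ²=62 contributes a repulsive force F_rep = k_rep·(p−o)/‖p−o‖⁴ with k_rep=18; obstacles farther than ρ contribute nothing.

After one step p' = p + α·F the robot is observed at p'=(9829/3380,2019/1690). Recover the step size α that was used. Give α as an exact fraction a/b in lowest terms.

α = 1/5

F_att = 3/2·(g−p) = 3/2·(3,14) = (4.5000,21.0000)
o1: d²=52 ≤ ρ²=62; F_rep = 18·(6,-4)/52² = (0.0399,-0.0266)
o2: d²=205 > ρ²=62 → inactive
o3: d²=90 > ρ²=62 → inactive
F = F_att + ΣF_rep = (4.5399,20.9734)
Δp = p'−p = (0.9080,4.1947); α = Δx/Fx = (3069/3380) / (3069/676) = 1/5
check: Δy/Fy = (7089/1690) / (7089/338) = 1/5 ✓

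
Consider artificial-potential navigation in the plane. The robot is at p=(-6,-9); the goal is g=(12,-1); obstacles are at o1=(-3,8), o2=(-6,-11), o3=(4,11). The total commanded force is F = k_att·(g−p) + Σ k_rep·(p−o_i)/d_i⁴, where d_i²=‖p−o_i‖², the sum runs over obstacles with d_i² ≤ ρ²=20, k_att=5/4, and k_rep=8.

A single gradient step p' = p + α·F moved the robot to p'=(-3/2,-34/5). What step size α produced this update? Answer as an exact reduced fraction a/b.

α = 1/5

F_att = 5/4·(g−p) = 5/4·(18,8) = (22.5000,10.0000)
o1: d²=298 > ρ²=20 → inactive
o2: d²=4 ≤ ρ²=20; F_rep = 8·(0,2)/4² = (0.0000,1.0000)
o3: d²=500 > ρ²=20 → inactive
F = F_att + ΣF_rep = (22.5000,11.0000)
Δp = p'−p = (4.5000,2.2000); α = Δx/Fx = (9/2) / (45/2) = 1/5
check: Δy/Fy = (11/5) / (11) = 1/5 ✓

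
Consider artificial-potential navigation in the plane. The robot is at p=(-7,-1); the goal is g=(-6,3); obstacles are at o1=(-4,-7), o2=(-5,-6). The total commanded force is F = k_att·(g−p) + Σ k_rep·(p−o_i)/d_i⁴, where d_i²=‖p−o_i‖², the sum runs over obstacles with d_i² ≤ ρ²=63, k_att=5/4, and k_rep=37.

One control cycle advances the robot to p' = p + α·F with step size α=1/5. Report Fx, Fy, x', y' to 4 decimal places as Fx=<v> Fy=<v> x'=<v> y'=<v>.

Fx=1.1072 Fy=5.3296 x'=-6.7786 y'=0.0659

F_att = 5/4·(g−p) = 5/4·(1,4) = (1.2500,5.0000)
o1: d²=45 ≤ ρ²=63; F_rep = 37·(-3,6)/45² = (-0.0548,0.1096)
o2: d²=29 ≤ ρ²=63; F_rep = 37·(-2,5)/29² = (-0.0880,0.2200)
F = F_att + ΣF_rep = (1.1072,5.3296)
p' = p + 1/5·F = (-6.7786,0.0659)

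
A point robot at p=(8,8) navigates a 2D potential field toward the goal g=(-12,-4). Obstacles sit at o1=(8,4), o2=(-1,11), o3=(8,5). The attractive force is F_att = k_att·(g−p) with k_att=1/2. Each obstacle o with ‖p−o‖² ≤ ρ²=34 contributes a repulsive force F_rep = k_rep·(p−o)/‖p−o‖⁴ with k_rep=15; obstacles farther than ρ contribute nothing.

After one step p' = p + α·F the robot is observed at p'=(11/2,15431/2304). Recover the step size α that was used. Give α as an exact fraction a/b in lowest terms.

F_att = 1/2·(g−p) = 1/2·(-20,-12) = (-10.0000,-6.0000)
o1: d²=16 ≤ ρ²=34; F_rep = 15·(0,4)/16² = (0.0000,0.2344)
o2: d²=90 > ρ²=34 → inactive
o3: d²=9 ≤ ρ²=34; F_rep = 15·(0,3)/9² = (0.0000,0.5556)
F = F_att + ΣF_rep = (-10.0000,-5.2101)
Δp = p'−p = (-2.5000,-1.3025); α = Δx/Fx = (-5/2) / (-10) = 1/4
check: Δy/Fy = (-3001/2304) / (-3001/576) = 1/4 ✓

α = 1/4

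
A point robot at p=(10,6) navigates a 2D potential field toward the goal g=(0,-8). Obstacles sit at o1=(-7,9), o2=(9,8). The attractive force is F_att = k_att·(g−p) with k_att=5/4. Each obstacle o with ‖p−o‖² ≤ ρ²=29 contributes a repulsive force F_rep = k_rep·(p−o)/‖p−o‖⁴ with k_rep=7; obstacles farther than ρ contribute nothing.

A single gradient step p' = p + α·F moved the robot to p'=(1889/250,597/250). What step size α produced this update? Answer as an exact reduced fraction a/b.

F_att = 5/4·(g−p) = 5/4·(-10,-14) = (-12.5000,-17.5000)
o1: d²=298 > ρ²=29 → inactive
o2: d²=5 ≤ ρ²=29; F_rep = 7·(1,-2)/5² = (0.2800,-0.5600)
F = F_att + ΣF_rep = (-12.2200,-18.0600)
Δp = p'−p = (-2.4440,-3.6120); α = Δx/Fx = (-611/250) / (-611/50) = 1/5
check: Δy/Fy = (-903/250) / (-903/50) = 1/5 ✓

α = 1/5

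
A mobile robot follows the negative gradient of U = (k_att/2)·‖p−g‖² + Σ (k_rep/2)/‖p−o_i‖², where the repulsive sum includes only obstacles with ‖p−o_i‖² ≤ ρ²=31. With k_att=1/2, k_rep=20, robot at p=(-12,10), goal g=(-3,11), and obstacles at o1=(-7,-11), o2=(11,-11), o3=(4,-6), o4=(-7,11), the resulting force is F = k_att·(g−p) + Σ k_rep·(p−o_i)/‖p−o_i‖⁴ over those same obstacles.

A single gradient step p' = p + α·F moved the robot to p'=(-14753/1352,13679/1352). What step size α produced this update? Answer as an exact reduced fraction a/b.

F_att = 1/2·(g−p) = 1/2·(9,1) = (4.5000,0.5000)
o1: d²=466 > ρ²=31 → inactive
o2: d²=970 > ρ²=31 → inactive
o3: d²=512 > ρ²=31 → inactive
o4: d²=26 ≤ ρ²=31; F_rep = 20·(-5,-1)/26² = (-0.1479,-0.0296)
F = F_att + ΣF_rep = (4.3521,0.4704)
Δp = p'−p = (1.0880,0.1176); α = Δx/Fx = (1471/1352) / (1471/338) = 1/4
check: Δy/Fy = (159/1352) / (159/338) = 1/4 ✓

α = 1/4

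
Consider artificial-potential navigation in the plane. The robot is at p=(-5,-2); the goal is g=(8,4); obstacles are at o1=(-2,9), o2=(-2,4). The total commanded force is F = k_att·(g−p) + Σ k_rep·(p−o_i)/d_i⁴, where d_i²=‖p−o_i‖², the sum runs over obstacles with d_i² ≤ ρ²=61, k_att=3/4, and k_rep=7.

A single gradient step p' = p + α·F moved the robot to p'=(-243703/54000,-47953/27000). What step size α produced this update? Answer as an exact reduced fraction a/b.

α = 1/20

F_att = 3/4·(g−p) = 3/4·(13,6) = (9.7500,4.5000)
o1: d²=130 > ρ²=61 → inactive
o2: d²=45 ≤ ρ²=61; F_rep = 7·(-3,-6)/45² = (-0.0104,-0.0207)
F = F_att + ΣF_rep = (9.7396,4.4793)
Δp = p'−p = (0.4870,0.2240); α = Δx/Fx = (26297/54000) / (26297/2700) = 1/20
check: Δy/Fy = (6047/27000) / (6047/1350) = 1/20 ✓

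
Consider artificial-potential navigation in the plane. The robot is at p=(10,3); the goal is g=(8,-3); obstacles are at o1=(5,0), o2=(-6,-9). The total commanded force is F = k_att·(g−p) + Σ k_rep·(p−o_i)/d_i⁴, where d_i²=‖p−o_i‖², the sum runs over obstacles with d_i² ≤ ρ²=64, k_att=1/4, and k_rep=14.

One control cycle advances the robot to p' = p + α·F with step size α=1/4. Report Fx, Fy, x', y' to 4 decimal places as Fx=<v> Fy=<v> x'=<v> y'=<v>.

F_att = 1/4·(g−p) = 1/4·(-2,-6) = (-0.5000,-1.5000)
o1: d²=34 ≤ ρ²=64; F_rep = 14·(5,3)/34² = (0.0606,0.0363)
o2: d²=400 > ρ²=64 → inactive
F = F_att + ΣF_rep = (-0.4394,-1.4637)
p' = p + 1/4·F = (9.8901,2.6341)

Fx=-0.4394 Fy=-1.4637 x'=9.8901 y'=2.6341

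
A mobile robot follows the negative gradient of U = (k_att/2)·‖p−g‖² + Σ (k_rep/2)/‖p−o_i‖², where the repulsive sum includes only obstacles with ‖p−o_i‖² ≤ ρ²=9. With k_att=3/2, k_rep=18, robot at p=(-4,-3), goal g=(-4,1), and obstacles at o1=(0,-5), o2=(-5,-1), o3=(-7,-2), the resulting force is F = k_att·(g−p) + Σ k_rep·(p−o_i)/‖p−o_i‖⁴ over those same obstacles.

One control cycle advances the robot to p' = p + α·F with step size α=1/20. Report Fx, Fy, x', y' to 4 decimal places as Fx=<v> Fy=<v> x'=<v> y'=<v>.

F_att = 3/2·(g−p) = 3/2·(0,4) = (0.0000,6.0000)
o1: d²=20 > ρ²=9 → inactive
o2: d²=5 ≤ ρ²=9; F_rep = 18·(1,-2)/5² = (0.7200,-1.4400)
o3: d²=10 > ρ²=9 → inactive
F = F_att + ΣF_rep = (0.7200,4.5600)
p' = p + 1/20·F = (-3.9640,-2.7720)

Fx=0.7200 Fy=4.5600 x'=-3.9640 y'=-2.7720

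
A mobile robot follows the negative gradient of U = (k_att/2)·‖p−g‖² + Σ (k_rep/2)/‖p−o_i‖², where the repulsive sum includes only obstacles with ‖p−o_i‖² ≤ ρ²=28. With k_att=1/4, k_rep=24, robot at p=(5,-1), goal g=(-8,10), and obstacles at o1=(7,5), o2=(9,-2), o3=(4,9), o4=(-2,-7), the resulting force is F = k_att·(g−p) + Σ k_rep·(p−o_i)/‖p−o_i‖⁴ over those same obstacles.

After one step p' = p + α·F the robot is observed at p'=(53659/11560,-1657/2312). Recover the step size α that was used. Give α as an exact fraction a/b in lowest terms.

α = 1/10

F_att = 1/4·(g−p) = 1/4·(-13,11) = (-3.2500,2.7500)
o1: d²=40 > ρ²=28 → inactive
o2: d²=17 ≤ ρ²=28; F_rep = 24·(-4,1)/17² = (-0.3322,0.0830)
o3: d²=101 > ρ²=28 → inactive
o4: d²=85 > ρ²=28 → inactive
F = F_att + ΣF_rep = (-3.5822,2.8330)
Δp = p'−p = (-0.3582,0.2833); α = Δx/Fx = (-4141/11560) / (-4141/1156) = 1/10
check: Δy/Fy = (655/2312) / (3275/1156) = 1/10 ✓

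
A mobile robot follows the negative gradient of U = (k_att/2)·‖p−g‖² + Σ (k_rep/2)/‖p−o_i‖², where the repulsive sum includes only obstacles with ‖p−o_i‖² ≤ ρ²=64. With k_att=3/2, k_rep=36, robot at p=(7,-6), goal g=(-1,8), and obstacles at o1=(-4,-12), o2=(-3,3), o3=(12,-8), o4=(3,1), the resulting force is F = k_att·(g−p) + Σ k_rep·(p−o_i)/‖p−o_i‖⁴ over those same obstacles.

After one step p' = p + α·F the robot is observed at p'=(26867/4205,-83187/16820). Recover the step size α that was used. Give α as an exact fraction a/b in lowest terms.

α = 1/20

F_att = 3/2·(g−p) = 3/2·(-8,14) = (-12.0000,21.0000)
o1: d²=157 > ρ²=64 → inactive
o2: d²=181 > ρ²=64 → inactive
o3: d²=29 ≤ ρ²=64; F_rep = 36·(-5,2)/29² = (-0.2140,0.0856)
o4: d²=65 > ρ²=64 → inactive
F = F_att + ΣF_rep = (-12.2140,21.0856)
Δp = p'−p = (-0.6107,1.0543); α = Δx/Fx = (-2568/4205) / (-10272/841) = 1/20
check: Δy/Fy = (17733/16820) / (17733/841) = 1/20 ✓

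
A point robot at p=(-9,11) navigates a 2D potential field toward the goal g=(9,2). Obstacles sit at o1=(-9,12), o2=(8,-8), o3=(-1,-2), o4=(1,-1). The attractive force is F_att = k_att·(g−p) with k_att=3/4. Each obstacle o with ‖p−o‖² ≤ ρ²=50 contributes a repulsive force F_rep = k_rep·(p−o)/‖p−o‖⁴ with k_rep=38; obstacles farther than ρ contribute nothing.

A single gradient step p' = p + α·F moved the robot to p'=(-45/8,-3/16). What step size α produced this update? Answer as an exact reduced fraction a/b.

F_att = 3/4·(g−p) = 3/4·(18,-9) = (13.5000,-6.7500)
o1: d²=1 ≤ ρ²=50; F_rep = 38·(0,-1)/1² = (0.0000,-38.0000)
o2: d²=650 > ρ²=50 → inactive
o3: d²=233 > ρ²=50 → inactive
o4: d²=244 > ρ²=50 → inactive
F = F_att + ΣF_rep = (13.5000,-44.7500)
Δp = p'−p = (3.3750,-11.1875); α = Δx/Fx = (27/8) / (27/2) = 1/4
check: Δy/Fy = (-179/16) / (-179/4) = 1/4 ✓

α = 1/4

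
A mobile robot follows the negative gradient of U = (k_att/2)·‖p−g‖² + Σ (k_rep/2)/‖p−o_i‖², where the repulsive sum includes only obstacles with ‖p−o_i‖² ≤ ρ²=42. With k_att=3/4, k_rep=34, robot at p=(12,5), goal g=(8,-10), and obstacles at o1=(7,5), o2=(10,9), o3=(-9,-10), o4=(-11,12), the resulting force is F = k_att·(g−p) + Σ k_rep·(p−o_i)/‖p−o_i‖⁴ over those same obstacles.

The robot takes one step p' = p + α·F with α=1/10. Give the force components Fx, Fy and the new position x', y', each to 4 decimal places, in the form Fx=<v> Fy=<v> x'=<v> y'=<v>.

F_att = 3/4·(g−p) = 3/4·(-4,-15) = (-3.0000,-11.2500)
o1: d²=25 ≤ ρ²=42; F_rep = 34·(5,0)/25² = (0.2720,0.0000)
o2: d²=20 ≤ ρ²=42; F_rep = 34·(2,-4)/20² = (0.1700,-0.3400)
o3: d²=666 > ρ²=42 → inactive
o4: d²=578 > ρ²=42 → inactive
F = F_att + ΣF_rep = (-2.5580,-11.5900)
p' = p + 1/10·F = (11.7442,3.8410)

Fx=-2.5580 Fy=-11.5900 x'=11.7442 y'=3.8410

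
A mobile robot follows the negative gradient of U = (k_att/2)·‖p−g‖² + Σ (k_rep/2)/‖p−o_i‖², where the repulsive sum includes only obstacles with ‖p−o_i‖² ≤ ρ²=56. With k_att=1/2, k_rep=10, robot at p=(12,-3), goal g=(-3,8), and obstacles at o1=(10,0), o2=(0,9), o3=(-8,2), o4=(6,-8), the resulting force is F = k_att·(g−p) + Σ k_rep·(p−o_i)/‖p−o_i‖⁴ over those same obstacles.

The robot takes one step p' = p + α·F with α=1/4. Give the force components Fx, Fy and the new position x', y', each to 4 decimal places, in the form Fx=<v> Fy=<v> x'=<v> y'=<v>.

Fx=-7.3817 Fy=5.3225 x'=10.1546 y'=-1.6694

F_att = 1/2·(g−p) = 1/2·(-15,11) = (-7.5000,5.5000)
o1: d²=13 ≤ ρ²=56; F_rep = 10·(2,-3)/13² = (0.1183,-0.1775)
o2: d²=288 > ρ²=56 → inactive
o3: d²=425 > ρ²=56 → inactive
o4: d²=61 > ρ²=56 → inactive
F = F_att + ΣF_rep = (-7.3817,5.3225)
p' = p + 1/4·F = (10.1546,-1.6694)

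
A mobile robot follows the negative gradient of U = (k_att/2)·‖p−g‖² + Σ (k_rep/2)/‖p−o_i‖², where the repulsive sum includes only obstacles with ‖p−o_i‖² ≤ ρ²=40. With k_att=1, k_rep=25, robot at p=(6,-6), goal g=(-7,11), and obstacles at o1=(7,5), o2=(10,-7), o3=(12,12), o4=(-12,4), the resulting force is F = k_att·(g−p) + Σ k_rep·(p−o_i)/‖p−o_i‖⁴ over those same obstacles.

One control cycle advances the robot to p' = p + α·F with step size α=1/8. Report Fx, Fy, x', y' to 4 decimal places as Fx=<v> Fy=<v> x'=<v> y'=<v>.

F_att = 1·(g−p) = 1·(-13,17) = (-13.0000,17.0000)
o1: d²=122 > ρ²=40 → inactive
o2: d²=17 ≤ ρ²=40; F_rep = 25·(-4,1)/17² = (-0.3460,0.0865)
o3: d²=360 > ρ²=40 → inactive
o4: d²=424 > ρ²=40 → inactive
F = F_att + ΣF_rep = (-13.3460,17.0865)
p' = p + 1/8·F = (4.3317,-3.8642)

Fx=-13.3460 Fy=17.0865 x'=4.3317 y'=-3.8642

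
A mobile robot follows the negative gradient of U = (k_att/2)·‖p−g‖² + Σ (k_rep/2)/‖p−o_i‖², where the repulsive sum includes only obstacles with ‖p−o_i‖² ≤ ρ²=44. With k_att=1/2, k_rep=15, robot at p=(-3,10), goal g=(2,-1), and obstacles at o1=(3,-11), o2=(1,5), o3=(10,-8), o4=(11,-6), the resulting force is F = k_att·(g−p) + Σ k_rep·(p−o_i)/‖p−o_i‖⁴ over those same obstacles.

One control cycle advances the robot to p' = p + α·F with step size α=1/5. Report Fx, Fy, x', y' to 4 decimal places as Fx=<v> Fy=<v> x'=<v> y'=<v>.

Fx=2.4643 Fy=-5.4554 x'=-2.5071 y'=8.9089

F_att = 1/2·(g−p) = 1/2·(5,-11) = (2.5000,-5.5000)
o1: d²=477 > ρ²=44 → inactive
o2: d²=41 ≤ ρ²=44; F_rep = 15·(-4,5)/41² = (-0.0357,0.0446)
o3: d²=493 > ρ²=44 → inactive
o4: d²=452 > ρ²=44 → inactive
F = F_att + ΣF_rep = (2.4643,-5.4554)
p' = p + 1/5·F = (-2.5071,8.9089)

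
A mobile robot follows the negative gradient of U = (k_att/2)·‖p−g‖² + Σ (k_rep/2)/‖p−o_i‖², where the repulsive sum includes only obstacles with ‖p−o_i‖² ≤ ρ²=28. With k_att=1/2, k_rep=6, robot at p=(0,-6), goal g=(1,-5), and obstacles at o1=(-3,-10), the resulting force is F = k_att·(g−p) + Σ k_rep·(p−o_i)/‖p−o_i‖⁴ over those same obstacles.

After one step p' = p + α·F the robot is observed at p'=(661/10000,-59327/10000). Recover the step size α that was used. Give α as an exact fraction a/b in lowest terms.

α = 1/8

F_att = 1/2·(g−p) = 1/2·(1,1) = (0.5000,0.5000)
o1: d²=25 ≤ ρ²=28; F_rep = 6·(3,4)/25² = (0.0288,0.0384)
F = F_att + ΣF_rep = (0.5288,0.5384)
Δp = p'−p = (0.0661,0.0673); α = Δx/Fx = (661/10000) / (661/1250) = 1/8
check: Δy/Fy = (673/10000) / (673/1250) = 1/8 ✓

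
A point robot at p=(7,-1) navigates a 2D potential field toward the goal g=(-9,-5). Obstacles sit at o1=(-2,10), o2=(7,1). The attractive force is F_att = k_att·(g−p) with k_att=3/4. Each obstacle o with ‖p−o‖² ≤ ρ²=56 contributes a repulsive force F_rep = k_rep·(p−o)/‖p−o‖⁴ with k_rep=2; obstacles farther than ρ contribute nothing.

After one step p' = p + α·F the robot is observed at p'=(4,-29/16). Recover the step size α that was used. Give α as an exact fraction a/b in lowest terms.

α = 1/4

F_att = 3/4·(g−p) = 3/4·(-16,-4) = (-12.0000,-3.0000)
o1: d²=202 > ρ²=56 → inactive
o2: d²=4 ≤ ρ²=56; F_rep = 2·(0,-2)/4² = (0.0000,-0.2500)
F = F_att + ΣF_rep = (-12.0000,-3.2500)
Δp = p'−p = (-3.0000,-0.8125); α = Δx/Fx = (-3) / (-12) = 1/4
check: Δy/Fy = (-13/16) / (-13/4) = 1/4 ✓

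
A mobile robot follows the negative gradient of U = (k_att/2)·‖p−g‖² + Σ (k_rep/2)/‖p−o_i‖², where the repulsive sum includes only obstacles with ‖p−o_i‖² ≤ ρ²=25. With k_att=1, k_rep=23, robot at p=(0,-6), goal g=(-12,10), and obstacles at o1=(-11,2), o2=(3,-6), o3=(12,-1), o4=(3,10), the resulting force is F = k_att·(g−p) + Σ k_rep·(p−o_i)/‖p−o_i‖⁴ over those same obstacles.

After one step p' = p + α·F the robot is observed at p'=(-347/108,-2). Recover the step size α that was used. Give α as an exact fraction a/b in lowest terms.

F_att = 1·(g−p) = 1·(-12,16) = (-12.0000,16.0000)
o1: d²=185 > ρ²=25 → inactive
o2: d²=9 ≤ ρ²=25; F_rep = 23·(-3,0)/9² = (-0.8519,0.0000)
o3: d²=169 > ρ²=25 → inactive
o4: d²=265 > ρ²=25 → inactive
F = F_att + ΣF_rep = (-12.8519,16.0000)
Δp = p'−p = (-3.2130,4.0000); α = Δx/Fx = (-347/108) / (-347/27) = 1/4
check: Δy/Fy = (4) / (16) = 1/4 ✓

α = 1/4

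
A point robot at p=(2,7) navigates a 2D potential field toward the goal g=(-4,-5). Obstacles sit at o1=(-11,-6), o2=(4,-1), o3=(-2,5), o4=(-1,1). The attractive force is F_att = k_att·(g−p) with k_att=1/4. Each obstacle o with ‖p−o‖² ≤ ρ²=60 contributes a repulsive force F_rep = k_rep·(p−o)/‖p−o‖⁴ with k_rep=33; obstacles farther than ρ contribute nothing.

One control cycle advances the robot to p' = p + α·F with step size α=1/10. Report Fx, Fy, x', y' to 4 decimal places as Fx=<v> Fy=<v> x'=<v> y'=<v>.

Fx=-1.1211 Fy=-2.7372 x'=1.8879 y'=6.7263

F_att = 1/4·(g−p) = 1/4·(-6,-12) = (-1.5000,-3.0000)
o1: d²=338 > ρ²=60 → inactive
o2: d²=68 > ρ²=60 → inactive
o3: d²=20 ≤ ρ²=60; F_rep = 33·(4,2)/20² = (0.3300,0.1650)
o4: d²=45 ≤ ρ²=60; F_rep = 33·(3,6)/45² = (0.0489,0.0978)
F = F_att + ΣF_rep = (-1.1211,-2.7372)
p' = p + 1/10·F = (1.8879,6.7263)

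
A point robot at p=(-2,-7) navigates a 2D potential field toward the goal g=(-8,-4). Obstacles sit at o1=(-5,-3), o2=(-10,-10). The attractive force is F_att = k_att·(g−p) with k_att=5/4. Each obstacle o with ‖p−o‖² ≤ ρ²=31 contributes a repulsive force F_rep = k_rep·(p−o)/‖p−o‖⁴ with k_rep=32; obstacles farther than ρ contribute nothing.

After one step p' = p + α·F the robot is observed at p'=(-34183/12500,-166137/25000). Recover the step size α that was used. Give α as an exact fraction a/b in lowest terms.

α = 1/10

F_att = 5/4·(g−p) = 5/4·(-6,3) = (-7.5000,3.7500)
o1: d²=25 ≤ ρ²=31; F_rep = 32·(3,-4)/25² = (0.1536,-0.2048)
o2: d²=73 > ρ²=31 → inactive
F = F_att + ΣF_rep = (-7.3464,3.5452)
Δp = p'−p = (-0.7346,0.3545); α = Δx/Fx = (-9183/12500) / (-9183/1250) = 1/10
check: Δy/Fy = (8863/25000) / (8863/2500) = 1/10 ✓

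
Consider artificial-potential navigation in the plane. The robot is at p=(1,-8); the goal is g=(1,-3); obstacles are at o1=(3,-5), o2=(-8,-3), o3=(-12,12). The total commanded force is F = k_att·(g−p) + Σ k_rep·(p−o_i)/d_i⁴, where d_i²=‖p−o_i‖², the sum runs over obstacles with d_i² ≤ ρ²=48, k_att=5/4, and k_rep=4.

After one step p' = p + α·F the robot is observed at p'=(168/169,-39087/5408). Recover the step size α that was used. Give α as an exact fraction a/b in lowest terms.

F_att = 5/4·(g−p) = 5/4·(0,5) = (0.0000,6.2500)
o1: d²=13 ≤ ρ²=48; F_rep = 4·(-2,-3)/13² = (-0.0473,-0.0710)
o2: d²=106 > ρ²=48 → inactive
o3: d²=569 > ρ²=48 → inactive
F = F_att + ΣF_rep = (-0.0473,6.1790)
Δp = p'−p = (-0.0059,0.7724); α = Δx/Fx = (-1/169) / (-8/169) = 1/8
check: Δy/Fy = (4177/5408) / (4177/676) = 1/8 ✓

α = 1/8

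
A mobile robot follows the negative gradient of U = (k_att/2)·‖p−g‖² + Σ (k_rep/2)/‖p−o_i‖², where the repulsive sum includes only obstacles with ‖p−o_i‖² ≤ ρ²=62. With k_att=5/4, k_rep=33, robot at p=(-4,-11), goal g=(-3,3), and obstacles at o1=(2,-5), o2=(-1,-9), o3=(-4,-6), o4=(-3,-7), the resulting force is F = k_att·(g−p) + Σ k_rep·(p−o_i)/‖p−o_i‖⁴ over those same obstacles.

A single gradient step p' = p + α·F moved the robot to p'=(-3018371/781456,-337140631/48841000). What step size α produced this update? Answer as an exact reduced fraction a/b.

F_att = 5/4·(g−p) = 5/4·(1,14) = (1.2500,17.5000)
o1: d²=72 > ρ²=62 → inactive
o2: d²=13 ≤ ρ²=62; F_rep = 33·(-3,-2)/13² = (-0.5858,-0.3905)
o3: d²=25 ≤ ρ²=62; F_rep = 33·(0,-5)/25² = (0.0000,-0.2640)
o4: d²=17 ≤ ρ²=62; F_rep = 33·(-1,-4)/17² = (-0.1142,-0.4567)
F = F_att + ΣF_rep = (0.5500,16.3887)
Δp = p'−p = (0.1375,4.0972); α = Δx/Fx = (107453/781456) / (107453/195364) = 1/4
check: Δy/Fy = (200110369/48841000) / (200110369/12210250) = 1/4 ✓

α = 1/4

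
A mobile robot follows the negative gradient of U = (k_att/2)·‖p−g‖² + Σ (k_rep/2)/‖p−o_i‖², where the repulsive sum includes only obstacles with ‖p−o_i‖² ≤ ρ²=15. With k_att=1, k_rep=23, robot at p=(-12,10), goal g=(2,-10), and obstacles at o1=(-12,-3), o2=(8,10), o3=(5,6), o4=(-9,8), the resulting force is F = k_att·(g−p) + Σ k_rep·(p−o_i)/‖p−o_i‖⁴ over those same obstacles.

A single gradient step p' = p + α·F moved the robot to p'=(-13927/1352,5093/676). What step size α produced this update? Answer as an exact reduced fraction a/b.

α = 1/8

F_att = 1·(g−p) = 1·(14,-20) = (14.0000,-20.0000)
o1: d²=169 > ρ²=15 → inactive
o2: d²=400 > ρ²=15 → inactive
o3: d²=305 > ρ²=15 → inactive
o4: d²=13 ≤ ρ²=15; F_rep = 23·(-3,2)/13² = (-0.4083,0.2722)
F = F_att + ΣF_rep = (13.5917,-19.7278)
Δp = p'−p = (1.6990,-2.4660); α = Δx/Fx = (2297/1352) / (2297/169) = 1/8
check: Δy/Fy = (-1667/676) / (-3334/169) = 1/8 ✓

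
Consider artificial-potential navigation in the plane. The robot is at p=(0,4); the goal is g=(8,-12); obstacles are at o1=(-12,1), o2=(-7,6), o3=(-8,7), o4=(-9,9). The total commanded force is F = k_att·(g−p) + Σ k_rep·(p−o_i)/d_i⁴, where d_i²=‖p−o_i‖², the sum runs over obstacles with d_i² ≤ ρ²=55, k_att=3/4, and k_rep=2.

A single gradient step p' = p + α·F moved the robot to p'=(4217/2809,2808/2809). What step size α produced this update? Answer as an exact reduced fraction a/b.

F_att = 3/4·(g−p) = 3/4·(8,-16) = (6.0000,-12.0000)
o1: d²=153 > ρ²=55 → inactive
o2: d²=53 ≤ ρ²=55; F_rep = 2·(7,-2)/53² = (0.0050,-0.0014)
o3: d²=73 > ρ²=55 → inactive
o4: d²=106 > ρ²=55 → inactive
F = F_att + ΣF_rep = (6.0050,-12.0014)
Δp = p'−p = (1.5012,-3.0004); α = Δx/Fx = (4217/2809) / (16868/2809) = 1/4
check: Δy/Fy = (-8428/2809) / (-33712/2809) = 1/4 ✓

α = 1/4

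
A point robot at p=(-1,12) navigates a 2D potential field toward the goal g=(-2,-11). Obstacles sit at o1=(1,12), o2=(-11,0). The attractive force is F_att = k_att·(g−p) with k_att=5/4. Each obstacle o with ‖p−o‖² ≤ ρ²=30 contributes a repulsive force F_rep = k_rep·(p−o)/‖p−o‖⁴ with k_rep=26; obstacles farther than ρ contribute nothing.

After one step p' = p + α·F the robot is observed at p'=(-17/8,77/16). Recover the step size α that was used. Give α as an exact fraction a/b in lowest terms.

α = 1/4

F_att = 5/4·(g−p) = 5/4·(-1,-23) = (-1.2500,-28.7500)
o1: d²=4 ≤ ρ²=30; F_rep = 26·(-2,0)/4² = (-3.2500,0.0000)
o2: d²=244 > ρ²=30 → inactive
F = F_att + ΣF_rep = (-4.5000,-28.7500)
Δp = p'−p = (-1.1250,-7.1875); α = Δx/Fx = (-9/8) / (-9/2) = 1/4
check: Δy/Fy = (-115/16) / (-115/4) = 1/4 ✓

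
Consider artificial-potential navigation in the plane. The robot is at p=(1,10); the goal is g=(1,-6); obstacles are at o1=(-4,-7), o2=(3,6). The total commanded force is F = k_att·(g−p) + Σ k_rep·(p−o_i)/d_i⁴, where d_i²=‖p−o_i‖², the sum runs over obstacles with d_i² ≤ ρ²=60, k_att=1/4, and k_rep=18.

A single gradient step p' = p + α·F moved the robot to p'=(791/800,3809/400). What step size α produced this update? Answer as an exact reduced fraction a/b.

α = 1/8

F_att = 1/4·(g−p) = 1/4·(0,-16) = (0.0000,-4.0000)
o1: d²=314 > ρ²=60 → inactive
o2: d²=20 ≤ ρ²=60; F_rep = 18·(-2,4)/20² = (-0.0900,0.1800)
F = F_att + ΣF_rep = (-0.0900,-3.8200)
Δp = p'−p = (-0.0112,-0.4775); α = Δx/Fx = (-9/800) / (-9/100) = 1/8
check: Δy/Fy = (-191/400) / (-191/50) = 1/8 ✓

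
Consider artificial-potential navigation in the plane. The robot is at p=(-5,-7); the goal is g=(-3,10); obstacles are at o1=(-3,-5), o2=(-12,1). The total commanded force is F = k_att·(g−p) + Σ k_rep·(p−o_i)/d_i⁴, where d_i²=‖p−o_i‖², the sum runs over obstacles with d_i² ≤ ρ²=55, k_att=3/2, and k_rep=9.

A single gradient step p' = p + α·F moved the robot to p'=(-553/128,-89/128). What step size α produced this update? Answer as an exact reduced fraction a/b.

α = 1/4

F_att = 3/2·(g−p) = 3/2·(2,17) = (3.0000,25.5000)
o1: d²=8 ≤ ρ²=55; F_rep = 9·(-2,-2)/8² = (-0.2812,-0.2812)
o2: d²=113 > ρ²=55 → inactive
F = F_att + ΣF_rep = (2.7188,25.2188)
Δp = p'−p = (0.6797,6.3047); α = Δx/Fx = (87/128) / (87/32) = 1/4
check: Δy/Fy = (807/128) / (807/32) = 1/4 ✓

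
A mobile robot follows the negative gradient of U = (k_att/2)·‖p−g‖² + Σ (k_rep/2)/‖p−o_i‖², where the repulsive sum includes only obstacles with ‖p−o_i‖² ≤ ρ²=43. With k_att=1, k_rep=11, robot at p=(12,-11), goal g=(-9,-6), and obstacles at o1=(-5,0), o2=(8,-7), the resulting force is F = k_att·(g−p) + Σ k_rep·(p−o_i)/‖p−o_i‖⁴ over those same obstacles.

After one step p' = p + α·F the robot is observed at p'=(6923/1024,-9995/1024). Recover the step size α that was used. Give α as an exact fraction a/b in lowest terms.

α = 1/4

F_att = 1·(g−p) = 1·(-21,5) = (-21.0000,5.0000)
o1: d²=410 > ρ²=43 → inactive
o2: d²=32 ≤ ρ²=43; F_rep = 11·(4,-4)/32² = (0.0430,-0.0430)
F = F_att + ΣF_rep = (-20.9570,4.9570)
Δp = p'−p = (-5.2393,1.2393); α = Δx/Fx = (-5365/1024) / (-5365/256) = 1/4
check: Δy/Fy = (1269/1024) / (1269/256) = 1/4 ✓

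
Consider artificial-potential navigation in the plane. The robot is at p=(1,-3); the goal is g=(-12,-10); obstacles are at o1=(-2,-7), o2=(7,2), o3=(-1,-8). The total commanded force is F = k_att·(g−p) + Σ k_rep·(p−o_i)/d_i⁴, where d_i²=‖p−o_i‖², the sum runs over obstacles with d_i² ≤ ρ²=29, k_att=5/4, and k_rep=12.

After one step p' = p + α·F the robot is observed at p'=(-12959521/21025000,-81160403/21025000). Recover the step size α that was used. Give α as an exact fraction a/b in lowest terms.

α = 1/10

F_att = 5/4·(g−p) = 5/4·(-13,-7) = (-16.2500,-8.7500)
o1: d²=25 ≤ ρ²=29; F_rep = 12·(3,4)/25² = (0.0576,0.0768)
o2: d²=61 > ρ²=29 → inactive
o3: d²=29 ≤ ρ²=29; F_rep = 12·(2,5)/29² = (0.0285,0.0713)
F = F_att + ΣF_rep = (-16.1639,-8.6019)
Δp = p'−p = (-1.6164,-0.8602); α = Δx/Fx = (-33984521/21025000) / (-33984521/2102500) = 1/10
check: Δy/Fy = (-18085403/21025000) / (-18085403/2102500) = 1/10 ✓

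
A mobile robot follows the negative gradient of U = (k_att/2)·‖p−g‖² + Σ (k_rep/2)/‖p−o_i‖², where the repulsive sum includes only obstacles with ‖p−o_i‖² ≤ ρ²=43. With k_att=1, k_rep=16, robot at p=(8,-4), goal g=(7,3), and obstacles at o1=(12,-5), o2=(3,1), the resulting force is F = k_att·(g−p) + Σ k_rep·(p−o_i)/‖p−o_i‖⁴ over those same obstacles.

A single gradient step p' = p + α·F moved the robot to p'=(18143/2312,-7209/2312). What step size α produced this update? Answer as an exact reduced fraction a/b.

α = 1/8

F_att = 1·(g−p) = 1·(-1,7) = (-1.0000,7.0000)
o1: d²=17 ≤ ρ²=43; F_rep = 16·(-4,1)/17² = (-0.2215,0.0554)
o2: d²=50 > ρ²=43 → inactive
F = F_att + ΣF_rep = (-1.2215,7.0554)
Δp = p'−p = (-0.1527,0.8819); α = Δx/Fx = (-353/2312) / (-353/289) = 1/8
check: Δy/Fy = (2039/2312) / (2039/289) = 1/8 ✓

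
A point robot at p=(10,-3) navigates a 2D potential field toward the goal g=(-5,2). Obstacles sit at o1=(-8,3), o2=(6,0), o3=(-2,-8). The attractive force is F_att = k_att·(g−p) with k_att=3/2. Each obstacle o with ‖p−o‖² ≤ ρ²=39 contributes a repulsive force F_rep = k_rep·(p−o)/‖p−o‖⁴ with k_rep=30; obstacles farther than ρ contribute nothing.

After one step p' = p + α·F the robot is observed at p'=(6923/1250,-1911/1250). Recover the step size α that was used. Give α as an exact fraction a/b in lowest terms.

F_att = 3/2·(g−p) = 3/2·(-15,5) = (-22.5000,7.5000)
o1: d²=360 > ρ²=39 → inactive
o2: d²=25 ≤ ρ²=39; F_rep = 30·(4,-3)/25² = (0.1920,-0.1440)
o3: d²=169 > ρ²=39 → inactive
F = F_att + ΣF_rep = (-22.3080,7.3560)
Δp = p'−p = (-4.4616,1.4712); α = Δx/Fx = (-5577/1250) / (-5577/250) = 1/5
check: Δy/Fy = (1839/1250) / (1839/250) = 1/5 ✓

α = 1/5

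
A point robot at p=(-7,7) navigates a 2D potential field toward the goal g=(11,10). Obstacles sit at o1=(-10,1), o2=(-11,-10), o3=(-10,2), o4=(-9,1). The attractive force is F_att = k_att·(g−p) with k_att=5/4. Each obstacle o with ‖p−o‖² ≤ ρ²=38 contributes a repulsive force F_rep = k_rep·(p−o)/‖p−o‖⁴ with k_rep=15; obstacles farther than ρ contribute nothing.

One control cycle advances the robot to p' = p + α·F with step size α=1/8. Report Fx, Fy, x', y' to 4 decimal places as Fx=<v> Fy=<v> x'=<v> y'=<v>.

Fx=22.5389 Fy=3.8149 x'=-4.1826 y'=7.4769

F_att = 5/4·(g−p) = 5/4·(18,3) = (22.5000,3.7500)
o1: d²=45 > ρ²=38 → inactive
o2: d²=305 > ρ²=38 → inactive
o3: d²=34 ≤ ρ²=38; F_rep = 15·(3,5)/34² = (0.0389,0.0649)
o4: d²=40 > ρ²=38 → inactive
F = F_att + ΣF_rep = (22.5389,3.8149)
p' = p + 1/8·F = (-4.1826,7.4769)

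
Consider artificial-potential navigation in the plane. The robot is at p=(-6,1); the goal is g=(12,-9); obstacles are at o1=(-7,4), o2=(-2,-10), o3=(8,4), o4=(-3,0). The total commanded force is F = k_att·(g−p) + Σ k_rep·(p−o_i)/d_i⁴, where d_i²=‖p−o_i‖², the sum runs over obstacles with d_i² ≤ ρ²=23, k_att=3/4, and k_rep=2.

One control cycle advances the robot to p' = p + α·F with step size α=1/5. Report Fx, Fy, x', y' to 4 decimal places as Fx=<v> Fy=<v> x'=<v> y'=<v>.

F_att = 3/4·(g−p) = 3/4·(18,-10) = (13.5000,-7.5000)
o1: d²=10 ≤ ρ²=23; F_rep = 2·(1,-3)/10² = (0.0200,-0.0600)
o2: d²=137 > ρ²=23 → inactive
o3: d²=205 > ρ²=23 → inactive
o4: d²=10 ≤ ρ²=23; F_rep = 2·(-3,1)/10² = (-0.0600,0.0200)
F = F_att + ΣF_rep = (13.4600,-7.5400)
p' = p + 1/5·F = (-3.3080,-0.5080)

Fx=13.4600 Fy=-7.5400 x'=-3.3080 y'=-0.5080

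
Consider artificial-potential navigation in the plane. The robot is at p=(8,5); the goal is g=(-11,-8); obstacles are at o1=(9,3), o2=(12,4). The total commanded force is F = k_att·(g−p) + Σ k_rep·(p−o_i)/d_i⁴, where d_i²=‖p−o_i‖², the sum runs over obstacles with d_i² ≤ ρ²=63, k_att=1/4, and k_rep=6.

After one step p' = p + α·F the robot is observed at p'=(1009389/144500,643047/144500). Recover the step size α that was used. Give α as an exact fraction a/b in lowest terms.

α = 1/5

F_att = 1/4·(g−p) = 1/4·(-19,-13) = (-4.7500,-3.2500)
o1: d²=5 ≤ ρ²=63; F_rep = 6·(-1,2)/5² = (-0.2400,0.4800)
o2: d²=17 ≤ ρ²=63; F_rep = 6·(-4,1)/17² = (-0.0830,0.0208)
F = F_att + ΣF_rep = (-5.0730,-2.7492)
Δp = p'−p = (-1.0146,-0.5498); α = Δx/Fx = (-146611/144500) / (-146611/28900) = 1/5
check: Δy/Fy = (-79453/144500) / (-79453/28900) = 1/5 ✓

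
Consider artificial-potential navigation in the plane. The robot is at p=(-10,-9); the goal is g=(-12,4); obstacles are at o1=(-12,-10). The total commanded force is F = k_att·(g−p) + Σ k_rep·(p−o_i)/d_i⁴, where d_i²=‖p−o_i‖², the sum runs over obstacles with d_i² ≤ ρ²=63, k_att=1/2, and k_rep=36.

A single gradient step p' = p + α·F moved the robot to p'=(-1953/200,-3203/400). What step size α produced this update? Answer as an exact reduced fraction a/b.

F_att = 1/2·(g−p) = 1/2·(-2,13) = (-1.0000,6.5000)
o1: d²=5 ≤ ρ²=63; F_rep = 36·(2,1)/5² = (2.8800,1.4400)
F = F_att + ΣF_rep = (1.8800,7.9400)
Δp = p'−p = (0.2350,0.9925); α = Δx/Fx = (47/200) / (47/25) = 1/8
check: Δy/Fy = (397/400) / (397/50) = 1/8 ✓

α = 1/8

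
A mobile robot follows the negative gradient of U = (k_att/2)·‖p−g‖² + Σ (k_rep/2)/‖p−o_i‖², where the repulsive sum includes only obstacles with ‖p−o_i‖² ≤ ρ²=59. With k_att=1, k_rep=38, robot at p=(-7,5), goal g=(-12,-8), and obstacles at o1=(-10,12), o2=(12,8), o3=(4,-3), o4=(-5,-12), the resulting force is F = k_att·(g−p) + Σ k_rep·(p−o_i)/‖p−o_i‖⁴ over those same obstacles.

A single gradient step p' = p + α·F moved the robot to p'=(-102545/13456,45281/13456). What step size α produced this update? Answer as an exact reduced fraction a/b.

α = 1/8

F_att = 1·(g−p) = 1·(-5,-13) = (-5.0000,-13.0000)
o1: d²=58 ≤ ρ²=59; F_rep = 38·(3,-7)/58² = (0.0339,-0.0791)
o2: d²=370 > ρ²=59 → inactive
o3: d²=185 > ρ²=59 → inactive
o4: d²=293 > ρ²=59 → inactive
F = F_att + ΣF_rep = (-4.9661,-13.0791)
Δp = p'−p = (-0.6208,-1.6349); α = Δx/Fx = (-8353/13456) / (-8353/1682) = 1/8
check: Δy/Fy = (-21999/13456) / (-21999/1682) = 1/8 ✓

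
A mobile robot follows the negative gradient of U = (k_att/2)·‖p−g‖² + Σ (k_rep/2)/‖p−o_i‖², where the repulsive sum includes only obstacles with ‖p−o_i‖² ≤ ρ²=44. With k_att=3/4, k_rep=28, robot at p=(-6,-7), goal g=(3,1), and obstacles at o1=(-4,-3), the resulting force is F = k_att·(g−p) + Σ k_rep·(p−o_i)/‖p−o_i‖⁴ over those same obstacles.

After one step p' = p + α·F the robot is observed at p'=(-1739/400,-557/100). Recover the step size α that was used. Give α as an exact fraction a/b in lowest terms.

F_att = 3/4·(g−p) = 3/4·(9,8) = (6.7500,6.0000)
o1: d²=20 ≤ ρ²=44; F_rep = 28·(-2,-4)/20² = (-0.1400,-0.2800)
F = F_att + ΣF_rep = (6.6100,5.7200)
Δp = p'−p = (1.6525,1.4300); α = Δx/Fx = (661/400) / (661/100) = 1/4
check: Δy/Fy = (143/100) / (143/25) = 1/4 ✓

α = 1/4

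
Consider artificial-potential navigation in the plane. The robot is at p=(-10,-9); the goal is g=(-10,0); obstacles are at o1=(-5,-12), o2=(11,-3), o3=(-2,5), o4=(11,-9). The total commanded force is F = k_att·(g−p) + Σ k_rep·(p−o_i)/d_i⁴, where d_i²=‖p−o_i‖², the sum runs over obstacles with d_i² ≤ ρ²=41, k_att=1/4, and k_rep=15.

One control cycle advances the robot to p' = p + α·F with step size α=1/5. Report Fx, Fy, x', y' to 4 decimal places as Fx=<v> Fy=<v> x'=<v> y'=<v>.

Fx=-0.0649 Fy=2.2889 x'=-10.0130 y'=-8.5422

F_att = 1/4·(g−p) = 1/4·(0,9) = (0.0000,2.2500)
o1: d²=34 ≤ ρ²=41; F_rep = 15·(-5,3)/34² = (-0.0649,0.0389)
o2: d²=477 > ρ²=41 → inactive
o3: d²=260 > ρ²=41 → inactive
o4: d²=441 > ρ²=41 → inactive
F = F_att + ΣF_rep = (-0.0649,2.2889)
p' = p + 1/5·F = (-10.0130,-8.5422)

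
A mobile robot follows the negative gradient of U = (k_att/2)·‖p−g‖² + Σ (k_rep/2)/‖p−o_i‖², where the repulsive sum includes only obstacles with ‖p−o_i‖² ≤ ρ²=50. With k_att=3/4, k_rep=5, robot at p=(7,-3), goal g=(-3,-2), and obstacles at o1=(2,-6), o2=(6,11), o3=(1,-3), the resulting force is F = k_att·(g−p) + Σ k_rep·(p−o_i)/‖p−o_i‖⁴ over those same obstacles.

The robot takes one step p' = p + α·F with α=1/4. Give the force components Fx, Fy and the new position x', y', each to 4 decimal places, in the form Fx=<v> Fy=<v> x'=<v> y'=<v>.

Fx=-7.4552 Fy=0.7630 x'=5.1362 y'=-2.8093

F_att = 3/4·(g−p) = 3/4·(-10,1) = (-7.5000,0.7500)
o1: d²=34 ≤ ρ²=50; F_rep = 5·(5,3)/34² = (0.0216,0.0130)
o2: d²=197 > ρ²=50 → inactive
o3: d²=36 ≤ ρ²=50; F_rep = 5·(6,0)/36² = (0.0231,0.0000)
F = F_att + ΣF_rep = (-7.4552,0.7630)
p' = p + 1/4·F = (5.1362,-2.8093)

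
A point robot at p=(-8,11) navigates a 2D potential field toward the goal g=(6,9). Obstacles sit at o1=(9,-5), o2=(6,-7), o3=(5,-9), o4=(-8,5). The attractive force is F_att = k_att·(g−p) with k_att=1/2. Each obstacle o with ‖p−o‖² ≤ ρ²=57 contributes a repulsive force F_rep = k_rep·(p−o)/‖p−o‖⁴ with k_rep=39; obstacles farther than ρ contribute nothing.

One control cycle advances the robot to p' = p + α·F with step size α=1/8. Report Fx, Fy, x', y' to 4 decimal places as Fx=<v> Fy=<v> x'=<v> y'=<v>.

F_att = 1/2·(g−p) = 1/2·(14,-2) = (7.0000,-1.0000)
o1: d²=545 > ρ²=57 → inactive
o2: d²=520 > ρ²=57 → inactive
o3: d²=569 > ρ²=57 → inactive
o4: d²=36 ≤ ρ²=57; F_rep = 39·(0,6)/36² = (0.0000,0.1806)
F = F_att + ΣF_rep = (7.0000,-0.8194)
p' = p + 1/8·F = (-7.1250,10.8976)

Fx=7.0000 Fy=-0.8194 x'=-7.1250 y'=10.8976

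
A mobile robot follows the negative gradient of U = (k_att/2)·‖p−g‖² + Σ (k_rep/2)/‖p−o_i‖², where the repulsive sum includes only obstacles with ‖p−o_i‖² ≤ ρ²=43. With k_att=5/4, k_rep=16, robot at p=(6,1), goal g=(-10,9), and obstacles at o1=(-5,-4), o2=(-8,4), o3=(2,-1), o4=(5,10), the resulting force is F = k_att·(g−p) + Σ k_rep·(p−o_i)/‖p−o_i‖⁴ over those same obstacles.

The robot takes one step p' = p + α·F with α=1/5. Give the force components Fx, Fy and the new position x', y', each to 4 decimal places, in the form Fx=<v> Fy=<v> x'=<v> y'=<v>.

F_att = 5/4·(g−p) = 5/4·(-16,8) = (-20.0000,10.0000)
o1: d²=146 > ρ²=43 → inactive
o2: d²=205 > ρ²=43 → inactive
o3: d²=20 ≤ ρ²=43; F_rep = 16·(4,2)/20² = (0.1600,0.0800)
o4: d²=82 > ρ²=43 → inactive
F = F_att + ΣF_rep = (-19.8400,10.0800)
p' = p + 1/5·F = (2.0320,3.0160)

Fx=-19.8400 Fy=10.0800 x'=2.0320 y'=3.0160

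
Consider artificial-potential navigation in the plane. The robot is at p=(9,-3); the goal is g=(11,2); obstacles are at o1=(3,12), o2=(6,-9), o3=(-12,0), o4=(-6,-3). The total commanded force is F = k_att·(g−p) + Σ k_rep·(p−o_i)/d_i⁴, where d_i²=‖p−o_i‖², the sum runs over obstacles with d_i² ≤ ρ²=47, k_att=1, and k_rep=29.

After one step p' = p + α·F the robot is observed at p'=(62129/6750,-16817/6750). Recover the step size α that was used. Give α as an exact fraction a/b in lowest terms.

F_att = 1·(g−p) = 1·(2,5) = (2.0000,5.0000)
o1: d²=261 > ρ²=47 → inactive
o2: d²=45 ≤ ρ²=47; F_rep = 29·(3,6)/45² = (0.0430,0.0859)
o3: d²=450 > ρ²=47 → inactive
o4: d²=225 > ρ²=47 → inactive
F = F_att + ΣF_rep = (2.0430,5.0859)
Δp = p'−p = (0.2043,0.5086); α = Δx/Fx = (1379/6750) / (1379/675) = 1/10
check: Δy/Fy = (3433/6750) / (3433/675) = 1/10 ✓

α = 1/10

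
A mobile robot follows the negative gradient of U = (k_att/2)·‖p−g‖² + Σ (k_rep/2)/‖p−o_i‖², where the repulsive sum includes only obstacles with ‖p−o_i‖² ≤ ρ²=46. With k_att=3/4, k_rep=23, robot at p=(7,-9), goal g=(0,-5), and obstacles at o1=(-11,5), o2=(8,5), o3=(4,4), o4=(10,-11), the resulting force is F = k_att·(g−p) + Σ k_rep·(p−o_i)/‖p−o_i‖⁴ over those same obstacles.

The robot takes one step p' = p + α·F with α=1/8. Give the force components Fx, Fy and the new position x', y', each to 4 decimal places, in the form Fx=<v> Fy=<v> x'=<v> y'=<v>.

Fx=-5.6583 Fy=3.2722 x'=6.2927 y'=-8.5910

F_att = 3/4·(g−p) = 3/4·(-7,4) = (-5.2500,3.0000)
o1: d²=520 > ρ²=46 → inactive
o2: d²=197 > ρ²=46 → inactive
o3: d²=178 > ρ²=46 → inactive
o4: d²=13 ≤ ρ²=46; F_rep = 23·(-3,2)/13² = (-0.4083,0.2722)
F = F_att + ΣF_rep = (-5.6583,3.2722)
p' = p + 1/8·F = (6.2927,-8.5910)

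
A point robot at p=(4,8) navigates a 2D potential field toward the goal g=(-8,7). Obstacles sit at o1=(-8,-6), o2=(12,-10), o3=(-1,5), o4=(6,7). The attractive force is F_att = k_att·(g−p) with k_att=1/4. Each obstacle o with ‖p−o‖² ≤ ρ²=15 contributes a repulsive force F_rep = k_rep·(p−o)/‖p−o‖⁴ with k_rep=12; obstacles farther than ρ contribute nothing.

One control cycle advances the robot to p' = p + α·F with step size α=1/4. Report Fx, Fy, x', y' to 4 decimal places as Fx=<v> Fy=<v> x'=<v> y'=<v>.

Fx=-3.9600 Fy=0.2300 x'=3.0100 y'=8.0575

F_att = 1/4·(g−p) = 1/4·(-12,-1) = (-3.0000,-0.2500)
o1: d²=340 > ρ²=15 → inactive
o2: d²=388 > ρ²=15 → inactive
o3: d²=34 > ρ²=15 → inactive
o4: d²=5 ≤ ρ²=15; F_rep = 12·(-2,1)/5² = (-0.9600,0.4800)
F = F_att + ΣF_rep = (-3.9600,0.2300)
p' = p + 1/4·F = (3.0100,8.0575)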